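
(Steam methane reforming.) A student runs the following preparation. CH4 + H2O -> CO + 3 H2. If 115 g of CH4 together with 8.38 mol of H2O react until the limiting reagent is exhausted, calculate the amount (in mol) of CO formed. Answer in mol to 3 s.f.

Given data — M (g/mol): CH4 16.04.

7.17 mol

n(CH4) = 115.0 / 16.04 = 7.170 mol
n(H2O) = 8.380 mol
n/ν for CH4 = 7.170/1 = 7.170
n/ν for H2O = 8.380/1 = 8.380
Smallest n/ν is CH4 → limiting reagent.
n(CO) = (1/1) × 7.170 = 7.170 mol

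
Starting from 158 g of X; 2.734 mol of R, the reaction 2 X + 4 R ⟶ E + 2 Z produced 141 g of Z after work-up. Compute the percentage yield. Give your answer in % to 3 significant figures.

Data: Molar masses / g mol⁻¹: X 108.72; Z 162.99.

n(X) = 158.0 / 108.72 = 1.453 mol
n(R) = 2.734 mol
n/ν for X = 1.453/2 = 0.7265
n/ν for R = 2.734/4 = 0.6835
Smallest n/ν is R → limiting reagent.
theoretical n(Z) = (2/4) × 2.734 = 1.367 mol → 222.8 g
% yield = 141 / 222.8 × 100 = 63.29 %

63.3 %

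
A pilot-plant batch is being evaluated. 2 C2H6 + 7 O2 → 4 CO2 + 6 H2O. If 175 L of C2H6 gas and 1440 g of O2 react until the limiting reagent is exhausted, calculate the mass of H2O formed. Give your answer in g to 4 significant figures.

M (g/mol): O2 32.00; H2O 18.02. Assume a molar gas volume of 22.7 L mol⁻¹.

416.8 g

n(C2H6) = 175.0 / 22.7 = 7.709 mol
n(O2) = 1440 / 32.00 = 45.00 mol
n/ν for C2H6 = 7.709/2 = 3.855
n/ν for O2 = 45.00/7 = 6.429
Smallest n/ν is C2H6 → limiting reagent.
n(H2O) = (6/2) × 7.709 = 23.13 mol
mass = 23.13 × 18.02 = 416.8 g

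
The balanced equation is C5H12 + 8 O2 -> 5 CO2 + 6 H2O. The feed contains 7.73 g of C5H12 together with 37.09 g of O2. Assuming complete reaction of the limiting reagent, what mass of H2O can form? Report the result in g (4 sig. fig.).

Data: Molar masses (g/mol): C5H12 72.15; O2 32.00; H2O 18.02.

n(C5H12) = 7.730 / 72.15 = 0.1071 mol
n(O2) = 37.09 / 32.00 = 1.159 mol
n/ν for C5H12 = 0.1071/1 = 0.1071
n/ν for O2 = 1.159/8 = 0.1449
Smallest n/ν is C5H12 → limiting reagent.
n(H2O) = (6/1) × 0.1071 = 0.6426 mol
mass = 0.6426 × 18.02 = 11.58 g

11.58 g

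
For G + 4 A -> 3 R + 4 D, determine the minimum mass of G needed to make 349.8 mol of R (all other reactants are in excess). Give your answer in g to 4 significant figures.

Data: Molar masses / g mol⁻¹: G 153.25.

17870 g

n(R) = 349.8 mol
n(G) = (1/3) × 349.8 = 116.6 mol
mass = 116.6 × 153.25 = 17870 g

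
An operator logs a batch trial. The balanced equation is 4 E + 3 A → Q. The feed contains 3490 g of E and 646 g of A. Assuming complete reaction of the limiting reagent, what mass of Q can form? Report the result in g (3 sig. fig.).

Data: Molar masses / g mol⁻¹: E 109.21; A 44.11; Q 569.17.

n(E) = 3490 / 109.21 = 31.96 mol
n(A) = 646.0 / 44.11 = 14.65 mol
n/ν for E = 31.96/4 = 7.990
n/ν for A = 14.65/3 = 4.883
Smallest n/ν is A → limiting reagent.
n(Q) = (1/3) × 14.65 = 4.883 mol
mass = 4.883 × 569.17 = 2779 g

2780 g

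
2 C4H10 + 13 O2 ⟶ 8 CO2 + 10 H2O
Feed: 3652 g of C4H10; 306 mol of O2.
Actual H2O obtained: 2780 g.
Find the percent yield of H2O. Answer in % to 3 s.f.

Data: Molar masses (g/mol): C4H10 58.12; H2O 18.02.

65.5 %

n(C4H10) = 3652 / 58.12 = 62.84 mol
n(O2) = 306.0 mol
n/ν for C4H10 = 62.84/2 = 31.42
n/ν for O2 = 306.0/13 = 23.54
Smallest n/ν is O2 → limiting reagent.
theoretical n(H2O) = (10/13) × 306.0 = 235.4 mol → 4242 g
% yield = 2780 / 4242 × 100 = 65.54 %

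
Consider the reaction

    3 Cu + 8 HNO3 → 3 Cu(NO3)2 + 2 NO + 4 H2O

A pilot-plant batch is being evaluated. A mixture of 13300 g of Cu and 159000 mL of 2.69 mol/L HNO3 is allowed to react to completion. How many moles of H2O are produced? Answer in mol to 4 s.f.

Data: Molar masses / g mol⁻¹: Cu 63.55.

213.9 mol

n(Cu) = 13300 / 63.55 = 209.3 mol
n(HNO3) = 2.69 × 159000/1000 = 427.7 mol
n/ν → Cu: 69.77, HNO3: 53.46; HNO3 is limiting.
n(H2O) = (4/8) × 427.7 = 213.9 mol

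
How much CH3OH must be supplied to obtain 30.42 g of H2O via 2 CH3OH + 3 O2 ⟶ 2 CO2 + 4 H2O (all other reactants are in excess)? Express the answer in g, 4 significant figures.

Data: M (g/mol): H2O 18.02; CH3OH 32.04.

n(H2O) = 30.42 / 18.02 = 1.688 mol
n(CH3OH) = (2/4) × 1.688 = 0.8440 mol
mass = 0.8440 × 32.04 = 27.04 g

27.04 g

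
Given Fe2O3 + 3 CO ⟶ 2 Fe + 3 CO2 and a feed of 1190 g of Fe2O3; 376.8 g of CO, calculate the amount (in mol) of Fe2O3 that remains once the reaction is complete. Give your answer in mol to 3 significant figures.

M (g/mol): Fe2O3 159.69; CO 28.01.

n(Fe2O3) = 1190 / 159.69 = 7.452 mol
n(CO) = 376.8 / 28.01 = 13.45 mol
n/ν for Fe2O3 = 7.452/1 = 7.452
n/ν for CO = 13.45/3 = 4.483
Smallest n/ν is CO → limiting reagent.
Fe2O3 consumed = (1/3) × 13.45 = 4.483 mol
Fe2O3 remaining = 7.452 − 4.483 = 2.969 mol

2.97 mol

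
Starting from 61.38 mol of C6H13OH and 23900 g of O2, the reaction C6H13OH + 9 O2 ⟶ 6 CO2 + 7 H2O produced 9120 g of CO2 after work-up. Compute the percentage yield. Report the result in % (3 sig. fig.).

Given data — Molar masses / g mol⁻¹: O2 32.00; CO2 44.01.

56.3 %

n(C6H13OH) = 61.38 mol
n(O2) = 23900 / 32.00 = 746.9 mol
n/ν for C6H13OH = 61.38/1 = 61.38
n/ν for O2 = 746.9/9 = 82.99
Smallest n/ν is C6H13OH → limiting reagent.
theoretical n(CO2) = (6/1) × 61.38 = 368.3 mol → 16210 g
% yield = 9120 / 16210 × 100 = 56.26 %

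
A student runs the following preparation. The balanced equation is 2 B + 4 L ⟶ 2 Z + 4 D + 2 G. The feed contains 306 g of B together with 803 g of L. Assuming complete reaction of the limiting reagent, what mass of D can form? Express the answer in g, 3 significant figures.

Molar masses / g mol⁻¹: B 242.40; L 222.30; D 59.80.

n(B) = 306.0 / 242.40 = 1.262 mol
n(L) = 803.0 / 222.30 = 3.612 mol
n/ν → B: 0.6310, L: 0.9030; B is limiting.
n(D) = (4/2) × 1.262 = 2.524 mol
mass = 2.524 × 59.80 = 150.9 g

151 g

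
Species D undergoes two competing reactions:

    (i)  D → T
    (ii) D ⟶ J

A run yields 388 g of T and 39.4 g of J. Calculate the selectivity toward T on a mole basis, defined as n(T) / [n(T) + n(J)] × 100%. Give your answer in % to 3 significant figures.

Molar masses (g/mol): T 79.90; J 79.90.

90.8 %

n(T) = 388 / 79.90 = 4.856 mol
n(J) = 39.4 / 79.90 = 0.4931 mol
selectivity = 4.856/(4.856+0.4931) × 100 = 90.78 %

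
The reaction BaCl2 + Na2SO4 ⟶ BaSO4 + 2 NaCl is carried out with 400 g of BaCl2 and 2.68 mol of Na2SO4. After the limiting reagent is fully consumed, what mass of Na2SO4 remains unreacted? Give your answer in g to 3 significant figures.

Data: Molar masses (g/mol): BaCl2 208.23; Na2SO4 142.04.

n(BaCl2) = 400.0 / 208.23 = 1.921 mol
n(Na2SO4) = 2.680 mol
n/ν for BaCl2 = 1.921/1 = 1.921
n/ν for Na2SO4 = 2.680/1 = 2.680
Smallest n/ν is BaCl2 → limiting reagent.
Na2SO4 consumed = (1/1) × 1.921 = 1.921 mol
Na2SO4 remaining = 2.680 − 1.921 = 0.7590 mol
mass = 0.7590 × 142.04 = 107.8 g

108 g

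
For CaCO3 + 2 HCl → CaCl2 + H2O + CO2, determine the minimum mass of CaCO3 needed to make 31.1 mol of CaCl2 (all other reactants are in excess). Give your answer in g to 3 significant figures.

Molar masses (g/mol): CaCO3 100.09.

3110 g

n(CaCl2) = 31.10 mol
n(CaCO3) = (1/1) × 31.10 = 31.10 mol
mass = 31.10 × 100.09 = 3113 g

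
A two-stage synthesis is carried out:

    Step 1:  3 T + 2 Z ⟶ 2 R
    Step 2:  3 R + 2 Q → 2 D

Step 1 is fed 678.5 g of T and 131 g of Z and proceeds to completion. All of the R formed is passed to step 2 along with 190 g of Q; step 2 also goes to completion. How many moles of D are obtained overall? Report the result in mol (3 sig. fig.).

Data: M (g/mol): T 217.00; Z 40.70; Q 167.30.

1.14 mol

Step 1:
n(T) = 678.5 / 217.00 = 3.127 mol
n(Z) = 131.0 / 40.70 = 3.219 mol
n/ν for T = 3.127/3 = 1.042
n/ν for Z = 3.219/2 = 1.610
Smallest n/ν is T → limiting reagent.
n(R) produced = (2/3) × 3.127 = 2.085 mol
Step 2:
n(R) available = 2.085 mol
n(Q) = 190.0 / 167.30 = 1.136 mol
n/ν for R = 2.085/3 = 0.6950
n/ν for Q = 1.136/2 = 0.5680
Smallest n/ν is Q → limiting reagent.
n(D) = (2/2) × 1.136 = 1.136 mol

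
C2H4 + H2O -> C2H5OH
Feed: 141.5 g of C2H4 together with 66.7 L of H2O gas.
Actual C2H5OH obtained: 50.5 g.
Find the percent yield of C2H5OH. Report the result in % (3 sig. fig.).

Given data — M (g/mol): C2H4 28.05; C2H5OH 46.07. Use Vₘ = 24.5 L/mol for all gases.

40.3 %

n(C2H4) = 141.5 / 28.05 = 5.045 mol
n(H2O) = 66.70 / 24.5 = 2.722 mol
n/ν for C2H4 = 5.045/1 = 5.045
n/ν for H2O = 2.722/1 = 2.722
Smallest n/ν is H2O → limiting reagent.
theoretical n(C2H5OH) = (1/1) × 2.722 = 2.722 mol → 125.4 g
% yield = 50.5 / 125.4 × 100 = 40.27 %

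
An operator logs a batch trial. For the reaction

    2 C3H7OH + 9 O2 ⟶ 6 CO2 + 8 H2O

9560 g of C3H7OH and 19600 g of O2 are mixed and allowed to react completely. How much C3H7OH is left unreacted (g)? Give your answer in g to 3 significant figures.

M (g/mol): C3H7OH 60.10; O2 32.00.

1380 g

n(C3H7OH) = 9560 / 60.10 = 159.1 mol
n(O2) = 19600 / 32.00 = 612.5 mol
n/ν for C3H7OH = 159.1/2 = 79.55
n/ν for O2 = 612.5/9 = 68.06
Smallest n/ν is O2 → limiting reagent.
C3H7OH consumed = (2/9) × 612.5 = 136.1 mol
C3H7OH remaining = 159.1 − 136.1 = 23.00 mol
mass = 23.00 × 60.10 = 1382 g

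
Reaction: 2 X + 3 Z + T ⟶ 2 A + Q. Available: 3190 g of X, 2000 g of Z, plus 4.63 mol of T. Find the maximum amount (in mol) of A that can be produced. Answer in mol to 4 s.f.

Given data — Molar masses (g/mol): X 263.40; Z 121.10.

9.260 mol

n(X) = 3190 / 263.40 = 12.11 mol
n(Z) = 2000 / 121.10 = 16.52 mol
n(T) = 4.630 mol
n/ν for X = 12.11/2 = 6.055
n/ν for Z = 16.52/3 = 5.507
n/ν for T = 4.630/1 = 4.630
Smallest n/ν is T → limiting reagent.
n(A) = (2/1) × 4.630 = 9.260 mol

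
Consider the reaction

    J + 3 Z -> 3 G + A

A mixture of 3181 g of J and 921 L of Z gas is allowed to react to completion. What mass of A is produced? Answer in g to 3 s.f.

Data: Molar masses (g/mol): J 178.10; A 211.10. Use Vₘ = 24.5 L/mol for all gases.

2650 g

n(J) = 3181 / 178.10 = 17.86 mol
n(Z) = 921.0 / 24.5 = 37.59 mol
n/ν for J = 17.86/1 = 17.86
n/ν for Z = 37.59/3 = 12.53
Smallest n/ν is Z → limiting reagent.
n(A) = (1/3) × 37.59 = 12.53 mol
mass = 12.53 × 211.10 = 2645 g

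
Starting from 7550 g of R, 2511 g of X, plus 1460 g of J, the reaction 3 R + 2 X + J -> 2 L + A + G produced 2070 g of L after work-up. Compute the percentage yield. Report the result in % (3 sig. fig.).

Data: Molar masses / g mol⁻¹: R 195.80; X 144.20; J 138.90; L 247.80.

n(R) = 7550 / 195.80 = 38.56 mol
n(X) = 2511 / 144.20 = 17.41 mol
n(J) = 1460 / 138.90 = 10.51 mol
n/ν for R = 38.56/3 = 12.85
n/ν for X = 17.41/2 = 8.705
n/ν for J = 10.51/1 = 10.51
Smallest n/ν is X → limiting reagent.
theoretical n(L) = (2/2) × 17.41 = 17.41 mol → 4314 g
% yield = 2070 / 4314 × 100 = 47.98 %

48.0 %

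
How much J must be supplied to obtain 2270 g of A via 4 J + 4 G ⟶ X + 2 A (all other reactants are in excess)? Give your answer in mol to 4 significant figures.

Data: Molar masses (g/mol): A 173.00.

n(A) = 2270 / 173.00 = 13.12 mol
n(J) = (4/2) × 13.12 = 26.24 mol

26.24 mol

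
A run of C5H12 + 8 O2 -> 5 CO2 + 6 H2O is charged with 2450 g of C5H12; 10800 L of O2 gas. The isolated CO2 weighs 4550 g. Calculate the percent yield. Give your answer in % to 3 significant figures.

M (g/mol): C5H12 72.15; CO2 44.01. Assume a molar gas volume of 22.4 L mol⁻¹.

60.9 %

n(C5H12) = 2450 / 72.15 = 33.96 mol
n(O2) = 10800 / 22.4 = 482.1 mol
n/ν for C5H12 = 33.96/1 = 33.96
n/ν for O2 = 482.1/8 = 60.26
Smallest n/ν is C5H12 → limiting reagent.
theoretical n(CO2) = (5/1) × 33.96 = 169.8 mol → 7473 g
% yield = 4550 / 7473 × 100 = 60.89 %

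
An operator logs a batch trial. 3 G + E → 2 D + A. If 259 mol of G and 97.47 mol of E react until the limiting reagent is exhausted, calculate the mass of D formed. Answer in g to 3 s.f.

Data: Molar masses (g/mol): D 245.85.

42500 g

n(G) = 259.0 mol
n(E) = 97.47 mol
n/ν → G: 86.33, E: 97.47; G is limiting.
n(D) = (2/3) × 259.0 = 172.7 mol
mass = 172.7 × 245.85 = 42460 g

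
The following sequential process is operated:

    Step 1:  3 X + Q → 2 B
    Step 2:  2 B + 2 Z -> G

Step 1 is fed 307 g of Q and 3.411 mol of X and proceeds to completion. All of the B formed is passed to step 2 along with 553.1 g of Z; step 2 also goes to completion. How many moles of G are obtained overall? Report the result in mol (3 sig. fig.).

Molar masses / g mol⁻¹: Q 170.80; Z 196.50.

1.14 mol

Step 1:
n(Q) = 307.0 / 170.80 = 1.797 mol
n(X) = 3.411 mol
n/ν for Q = 1.797/1 = 1.797
n/ν for X = 3.411/3 = 1.137
Smallest n/ν is X → limiting reagent.
n(B) produced = (2/3) × 3.411 = 2.274 mol
Step 2:
n(B) available = 2.274 mol
n(Z) = 553.1 / 196.50 = 2.815 mol
n/ν for B = 2.274/2 = 1.137
n/ν for Z = 2.815/2 = 1.408
Smallest n/ν is B → limiting reagent.
n(G) = (1/2) × 2.274 = 1.137 mol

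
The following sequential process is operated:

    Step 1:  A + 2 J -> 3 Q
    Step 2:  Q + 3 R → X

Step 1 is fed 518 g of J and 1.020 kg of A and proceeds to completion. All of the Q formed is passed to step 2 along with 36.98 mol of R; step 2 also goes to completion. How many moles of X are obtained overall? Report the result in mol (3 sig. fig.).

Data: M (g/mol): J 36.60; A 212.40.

12.3 mol

Step 1:
n(J) = 518.0 / 36.60 = 14.15 mol
n(A) = 1.020×1000 / 212.40 = 4.802 mol
n/ν for J = 14.15/2 = 7.075
n/ν for A = 4.802/1 = 4.802
Smallest n/ν is A → limiting reagent.
n(Q) produced = (3/1) × 4.802 = 14.41 mol
Step 2:
n(Q) available = 14.41 mol
n(R) = 36.98 mol
n/ν for Q = 14.41/1 = 14.41
n/ν for R = 36.98/3 = 12.33
Smallest n/ν is R → limiting reagent.
n(X) = (1/3) × 36.98 = 12.33 mol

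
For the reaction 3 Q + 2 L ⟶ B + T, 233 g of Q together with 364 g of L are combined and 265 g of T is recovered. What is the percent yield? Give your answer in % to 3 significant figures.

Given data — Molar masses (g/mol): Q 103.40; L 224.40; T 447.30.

n(Q) = 233.0 / 103.40 = 2.253 mol
n(L) = 364.0 / 224.40 = 1.622 mol
n/ν for Q = 2.253/3 = 0.7510
n/ν for L = 1.622/2 = 0.8110
Smallest n/ν is Q → limiting reagent.
theoretical n(T) = (1/3) × 2.253 = 0.7510 mol → 335.9 g
% yield = 265 / 335.9 × 100 = 78.89 %

78.9 %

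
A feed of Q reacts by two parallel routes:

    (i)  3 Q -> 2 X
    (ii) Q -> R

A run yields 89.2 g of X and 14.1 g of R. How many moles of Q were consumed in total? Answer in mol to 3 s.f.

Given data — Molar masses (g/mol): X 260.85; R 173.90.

n(X) = 89.2 / 260.85 = 0.3420 mol
n(R) = 14.1 / 173.90 = 0.08108 mol
n(Q) via (i) = (3/2)×0.3420 = 0.5130 mol
n(Q) via (ii) = (1/1)×0.08108 = 0.08108 mol
total n(Q) = 0.5130 + 0.08108 = 0.5941 mol

0.594 mol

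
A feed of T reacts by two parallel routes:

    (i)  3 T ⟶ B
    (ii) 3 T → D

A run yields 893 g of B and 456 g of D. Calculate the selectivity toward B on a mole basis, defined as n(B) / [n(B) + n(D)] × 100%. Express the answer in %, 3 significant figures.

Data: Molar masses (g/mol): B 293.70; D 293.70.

n(B) = 893 / 293.70 = 3.041 mol
n(D) = 456 / 293.70 = 1.553 mol
selectivity = 3.041/(3.041+1.553) × 100 = 66.20 %

66.2 %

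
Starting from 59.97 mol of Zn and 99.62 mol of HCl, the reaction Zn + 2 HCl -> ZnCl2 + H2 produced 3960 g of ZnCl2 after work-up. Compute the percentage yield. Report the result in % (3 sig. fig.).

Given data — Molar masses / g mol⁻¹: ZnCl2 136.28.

58.3 %

n(Zn) = 59.97 mol
n(HCl) = 99.62 mol
n/ν for Zn = 59.97/1 = 59.97
n/ν for HCl = 99.62/2 = 49.81
Smallest n/ν is HCl → limiting reagent.
theoretical n(ZnCl2) = (1/2) × 99.62 = 49.81 mol → 6788 g
% yield = 3960 / 6788 × 100 = 58.34 %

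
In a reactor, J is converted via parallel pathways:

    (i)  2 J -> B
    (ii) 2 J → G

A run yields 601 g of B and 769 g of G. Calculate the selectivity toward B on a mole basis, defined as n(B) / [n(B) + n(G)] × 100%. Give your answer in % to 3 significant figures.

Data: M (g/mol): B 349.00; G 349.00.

n(B) = 601 / 349.00 = 1.722 mol
n(G) = 769 / 349.00 = 2.203 mol
selectivity = 1.722/(1.722+2.203) × 100 = 43.87 %

43.9 %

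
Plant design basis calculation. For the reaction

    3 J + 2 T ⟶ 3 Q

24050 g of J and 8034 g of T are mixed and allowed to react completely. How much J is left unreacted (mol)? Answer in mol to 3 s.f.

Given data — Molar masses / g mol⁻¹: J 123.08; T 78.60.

n(J) = 24050 / 123.08 = 195.4 mol
n(T) = 8034 / 78.60 = 102.2 mol
n/ν for J = 195.4/3 = 65.13
n/ν for T = 102.2/2 = 51.10
Smallest n/ν is T → limiting reagent.
J consumed = (3/2) × 102.2 = 153.3 mol
J remaining = 195.4 − 153.3 = 42.10 mol

42.1 mol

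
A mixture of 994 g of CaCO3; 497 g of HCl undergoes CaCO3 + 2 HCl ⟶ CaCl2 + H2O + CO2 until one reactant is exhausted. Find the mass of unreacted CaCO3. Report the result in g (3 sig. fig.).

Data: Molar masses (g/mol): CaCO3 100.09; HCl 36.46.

312 g

n(CaCO3) = 994.0 / 100.09 = 9.931 mol
n(HCl) = 497.0 / 36.46 = 13.63 mol
n/ν → CaCO3: 9.931, HCl: 6.815; HCl is limiting.
CaCO3 consumed = (1/2) × 13.63 = 6.815 mol
CaCO3 remaining = 9.931 − 6.815 = 3.116 mol
mass = 3.116 × 100.09 = 311.9 g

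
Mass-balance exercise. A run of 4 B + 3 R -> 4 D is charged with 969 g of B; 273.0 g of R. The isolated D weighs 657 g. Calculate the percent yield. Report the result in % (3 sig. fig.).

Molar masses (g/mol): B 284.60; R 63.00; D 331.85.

58.1 %

n(B) = 969.0 / 284.60 = 3.405 mol
n(R) = 273.0 / 63.00 = 4.333 mol
n/ν for B = 3.405/4 = 0.8513
n/ν for R = 4.333/3 = 1.444
Smallest n/ν is B → limiting reagent.
theoretical n(D) = (4/4) × 3.405 = 3.405 mol → 1130 g
% yield = 657 / 1130 × 100 = 58.14 %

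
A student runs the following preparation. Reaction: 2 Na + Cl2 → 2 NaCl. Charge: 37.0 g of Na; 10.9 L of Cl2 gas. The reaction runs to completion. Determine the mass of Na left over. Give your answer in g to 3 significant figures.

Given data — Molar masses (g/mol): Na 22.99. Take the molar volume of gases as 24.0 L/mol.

n(Na) = 37.00 / 22.99 = 1.609 mol
n(Cl2) = 10.90 / 24.0 = 0.4542 mol
n/ν for Na = 1.609/2 = 0.8045
n/ν for Cl2 = 0.4542/1 = 0.4542
Smallest n/ν is Cl2 → limiting reagent.
Na consumed = (2/1) × 0.4542 = 0.9084 mol
Na remaining = 1.609 − 0.9084 = 0.7006 mol
mass = 0.7006 × 22.99 = 16.11 g

16.1 g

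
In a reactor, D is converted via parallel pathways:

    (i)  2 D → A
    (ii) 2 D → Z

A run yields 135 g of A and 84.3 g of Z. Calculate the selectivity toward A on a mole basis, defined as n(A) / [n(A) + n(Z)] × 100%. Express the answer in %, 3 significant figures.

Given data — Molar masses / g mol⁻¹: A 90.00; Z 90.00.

61.6 %

n(A) = 135 / 90.00 = 1.500 mol
n(Z) = 84.3 / 90.00 = 0.9367 mol
selectivity = 1.500/(1.500+0.9367) × 100 = 61.56 %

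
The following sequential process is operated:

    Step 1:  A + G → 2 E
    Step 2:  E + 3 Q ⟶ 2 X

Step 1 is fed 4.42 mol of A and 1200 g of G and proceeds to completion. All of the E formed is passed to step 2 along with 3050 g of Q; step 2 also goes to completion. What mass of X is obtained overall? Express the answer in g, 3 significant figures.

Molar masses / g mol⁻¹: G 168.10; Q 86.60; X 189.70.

3350 g

Step 1:
n(A) = 4.420 mol
n(G) = 1200 / 168.10 = 7.139 mol
n/ν for A = 4.420/1 = 4.420
n/ν for G = 7.139/1 = 7.139
Smallest n/ν is A → limiting reagent.
n(E) produced = (2/1) × 4.420 = 8.840 mol
Step 2:
n(E) available = 8.840 mol
n(Q) = 3050 / 86.60 = 35.22 mol
n/ν for E = 8.840/1 = 8.840
n/ν for Q = 35.22/3 = 11.74
Smallest n/ν is E → limiting reagent.
n(X) = (2/1) × 8.840 = 17.68 mol
mass = 17.68 × 189.70 = 3354 g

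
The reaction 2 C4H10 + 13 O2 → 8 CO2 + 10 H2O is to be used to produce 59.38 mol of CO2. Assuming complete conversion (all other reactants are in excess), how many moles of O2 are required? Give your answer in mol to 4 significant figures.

96.49 mol

n(CO2) = 59.38 mol
n(O2) = (13/8) × 59.38 = 96.49 mol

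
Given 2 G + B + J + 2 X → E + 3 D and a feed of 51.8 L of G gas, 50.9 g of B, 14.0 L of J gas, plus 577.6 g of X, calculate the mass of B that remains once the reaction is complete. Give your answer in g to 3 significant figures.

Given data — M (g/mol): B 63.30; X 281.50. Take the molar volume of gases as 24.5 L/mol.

n(G) = 51.80 / 24.5 = 2.114 mol
n(B) = 50.90 / 63.30 = 0.8041 mol
n(J) = 14.00 / 24.5 = 0.5714 mol
n(X) = 577.6 / 281.50 = 2.052 mol
n/ν for G = 2.114/2 = 1.057
n/ν for B = 0.8041/1 = 0.8041
n/ν for J = 0.5714/1 = 0.5714
n/ν for X = 2.052/2 = 1.026
Smallest n/ν is J → limiting reagent.
B consumed = (1/1) × 0.5714 = 0.5714 mol
B remaining = 0.8041 − 0.5714 = 0.2327 mol
mass = 0.2327 × 63.30 = 14.73 g

14.7 g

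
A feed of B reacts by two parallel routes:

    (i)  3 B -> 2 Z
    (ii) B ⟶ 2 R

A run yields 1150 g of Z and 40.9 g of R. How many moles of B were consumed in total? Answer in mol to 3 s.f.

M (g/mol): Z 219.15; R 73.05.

8.15 mol

n(Z) = 1150 / 219.15 = 5.248 mol
n(R) = 40.9 / 73.05 = 0.5599 mol
n(B) via (i) = (3/2)×5.248 = 7.872 mol
n(B) via (ii) = (1/2)×0.5599 = 0.2800 mol
total n(B) = 7.872 + 0.2800 = 8.152 mol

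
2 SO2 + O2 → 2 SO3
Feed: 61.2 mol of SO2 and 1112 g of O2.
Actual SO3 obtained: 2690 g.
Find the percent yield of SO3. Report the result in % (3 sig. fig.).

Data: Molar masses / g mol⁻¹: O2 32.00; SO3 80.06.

n(SO2) = 61.20 mol
n(O2) = 1112 / 32.00 = 34.75 mol
n/ν → SO2: 30.60, O2: 34.75; SO2 is limiting.
theoretical n(SO3) = (2/2) × 61.20 = 61.20 mol → 4900 g
% yield = 2690 / 4900 × 100 = 54.90 %

54.9 %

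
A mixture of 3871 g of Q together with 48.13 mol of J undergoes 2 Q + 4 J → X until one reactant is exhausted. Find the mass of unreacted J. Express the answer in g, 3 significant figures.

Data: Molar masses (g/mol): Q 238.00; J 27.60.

431 g

n(Q) = 3871 / 238.00 = 16.26 mol
n(J) = 48.13 mol
n/ν → Q: 8.130, J: 12.03; Q is limiting.
J consumed = (4/2) × 16.26 = 32.52 mol
J remaining = 48.13 − 32.52 = 15.61 mol
mass = 15.61 × 27.60 = 430.8 g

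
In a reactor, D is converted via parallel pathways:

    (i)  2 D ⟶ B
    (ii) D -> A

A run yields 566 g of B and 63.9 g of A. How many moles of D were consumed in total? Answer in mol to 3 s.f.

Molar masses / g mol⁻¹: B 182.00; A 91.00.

6.92 mol

n(B) = 566 / 182.00 = 3.110 mol
n(A) = 63.9 / 91.00 = 0.7022 mol
n(D) via (i) = (2/1)×3.110 = 6.220 mol
n(D) via (ii) = (1/1)×0.7022 = 0.7022 mol
total n(D) = 6.220 + 0.7022 = 6.922 mol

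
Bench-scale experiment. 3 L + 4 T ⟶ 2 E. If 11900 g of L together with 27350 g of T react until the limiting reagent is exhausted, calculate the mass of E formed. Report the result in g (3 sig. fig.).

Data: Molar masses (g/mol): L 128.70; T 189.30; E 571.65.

n(L) = 11900 / 128.70 = 92.46 mol
n(T) = 27350 / 189.30 = 144.5 mol
n/ν for L = 92.46/3 = 30.82
n/ν for T = 144.5/4 = 36.13
Smallest n/ν is L → limiting reagent.
n(E) = (2/3) × 92.46 = 61.64 mol
mass = 61.64 × 571.65 = 35240 g

35200 g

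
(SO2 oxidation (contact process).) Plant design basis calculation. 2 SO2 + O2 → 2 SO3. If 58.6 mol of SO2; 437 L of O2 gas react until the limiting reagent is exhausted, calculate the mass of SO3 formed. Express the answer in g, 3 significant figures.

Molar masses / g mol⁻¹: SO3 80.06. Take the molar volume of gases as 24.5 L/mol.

n(SO2) = 58.60 mol
n(O2) = 437.0 / 24.5 = 17.84 mol
n/ν → SO2: 29.30, O2: 17.84; O2 is limiting.
n(SO3) = (2/1) × 17.84 = 35.68 mol
mass = 35.68 × 80.06 = 2857 g

2860 g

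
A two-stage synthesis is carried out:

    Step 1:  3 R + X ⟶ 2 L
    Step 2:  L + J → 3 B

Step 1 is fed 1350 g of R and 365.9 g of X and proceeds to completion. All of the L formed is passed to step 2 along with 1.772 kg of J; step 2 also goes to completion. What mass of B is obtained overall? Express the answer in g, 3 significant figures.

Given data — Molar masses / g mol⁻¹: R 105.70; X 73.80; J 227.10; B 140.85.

3300 g

Step 1:
n(R) = 1350 / 105.70 = 12.77 mol
n(X) = 365.9 / 73.80 = 4.958 mol
n/ν → R: 4.257, X: 4.958; R is limiting.
n(L) produced = (2/3) × 12.77 = 8.513 mol
Step 2:
n(L) available = 8.513 mol
n(J) = 1.772×1000 / 227.10 = 7.803 mol
n/ν → L: 8.513, J: 7.803; J is limiting.
n(B) = (3/1) × 7.803 = 23.41 mol
mass = 23.41 × 140.85 = 3297 g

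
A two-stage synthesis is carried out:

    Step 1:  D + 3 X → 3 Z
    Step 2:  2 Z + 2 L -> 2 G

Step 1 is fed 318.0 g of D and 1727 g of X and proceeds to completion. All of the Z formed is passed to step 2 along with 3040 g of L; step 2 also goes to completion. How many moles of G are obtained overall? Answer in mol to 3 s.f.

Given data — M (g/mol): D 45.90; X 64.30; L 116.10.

20.8 mol

Step 1:
n(D) = 318.0 / 45.90 = 6.928 mol
n(X) = 1727 / 64.30 = 26.86 mol
n/ν → D: 6.928, X: 8.953; D is limiting.
n(Z) produced = (3/1) × 6.928 = 20.78 mol
Step 2:
n(Z) available = 20.78 mol
n(L) = 3040 / 116.10 = 26.18 mol
n/ν → Z: 10.39, L: 13.09; Z is limiting.
n(G) = (2/2) × 20.78 = 20.78 mol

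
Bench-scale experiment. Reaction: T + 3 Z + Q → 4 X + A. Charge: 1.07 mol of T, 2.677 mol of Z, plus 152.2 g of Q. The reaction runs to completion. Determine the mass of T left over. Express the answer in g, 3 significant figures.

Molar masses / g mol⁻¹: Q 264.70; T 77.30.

n(T) = 1.070 mol
n(Z) = 2.677 mol
n(Q) = 152.2 / 264.70 = 0.5750 mol
n/ν → T: 1.070, Z: 0.8923, Q: 0.5750; Q is limiting.
T consumed = (1/1) × 0.5750 = 0.5750 mol
T remaining = 1.070 − 0.5750 = 0.4950 mol
mass = 0.4950 × 77.30 = 38.26 g

38.3 g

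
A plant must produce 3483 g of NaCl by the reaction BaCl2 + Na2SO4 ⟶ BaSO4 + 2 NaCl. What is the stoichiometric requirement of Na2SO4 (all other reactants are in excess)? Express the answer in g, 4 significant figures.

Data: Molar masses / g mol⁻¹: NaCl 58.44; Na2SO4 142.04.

n(NaCl) = 3483 / 58.44 = 59.60 mol
n(Na2SO4) = (1/2) × 59.60 = 29.80 mol
mass = 29.80 × 142.04 = 4233 g

4233 g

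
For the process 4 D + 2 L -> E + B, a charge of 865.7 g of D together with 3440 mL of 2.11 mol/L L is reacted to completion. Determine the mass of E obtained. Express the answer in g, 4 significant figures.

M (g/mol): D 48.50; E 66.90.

n(D) = 865.7 / 48.50 = 17.85 mol
n(L) = 2.11 × 3440/1000 = 7.258 mol
n/ν → D: 4.463, L: 3.629; L is limiting.
n(E) = (1/2) × 7.258 = 3.629 mol
mass = 3.629 × 66.90 = 242.8 g

242.8 g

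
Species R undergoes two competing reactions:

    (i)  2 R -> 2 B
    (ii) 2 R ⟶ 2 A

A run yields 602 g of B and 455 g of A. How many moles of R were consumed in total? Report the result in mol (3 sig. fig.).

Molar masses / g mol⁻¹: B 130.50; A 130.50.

8.10 mol

n(B) = 602 / 130.50 = 4.613 mol
n(A) = 455 / 130.50 = 3.487 mol
n(R) via (i) = (2/2)×4.613 = 4.613 mol
n(R) via (ii) = (2/2)×3.487 = 3.487 mol
total n(R) = 4.613 + 3.487 = 8.100 mol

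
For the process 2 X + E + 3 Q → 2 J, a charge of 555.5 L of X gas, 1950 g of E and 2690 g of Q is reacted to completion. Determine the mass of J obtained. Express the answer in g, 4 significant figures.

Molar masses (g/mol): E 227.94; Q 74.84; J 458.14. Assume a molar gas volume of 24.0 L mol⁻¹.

7839 g

n(X) = 555.5 / 24.0 = 23.15 mol
n(E) = 1950 / 227.94 = 8.555 mol
n(Q) = 2690 / 74.84 = 35.94 mol
n/ν for X = 23.15/2 = 11.58
n/ν for E = 8.555/1 = 8.555
n/ν for Q = 35.94/3 = 11.98
Smallest n/ν is E → limiting reagent.
n(J) = (2/1) × 8.555 = 17.11 mol
mass = 17.11 × 458.14 = 7839 g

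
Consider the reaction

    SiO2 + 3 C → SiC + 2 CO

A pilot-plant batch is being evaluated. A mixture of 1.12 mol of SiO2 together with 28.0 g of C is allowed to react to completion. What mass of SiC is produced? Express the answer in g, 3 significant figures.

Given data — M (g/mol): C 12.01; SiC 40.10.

n(SiO2) = 1.120 mol
n(C) = 28.00 / 12.01 = 2.331 mol
n/ν for SiO2 = 1.120/1 = 1.120
n/ν for C = 2.331/3 = 0.7770
Smallest n/ν is C → limiting reagent.
n(SiC) = (1/3) × 2.331 = 0.7770 mol
mass = 0.7770 × 40.10 = 31.16 g

31.2 g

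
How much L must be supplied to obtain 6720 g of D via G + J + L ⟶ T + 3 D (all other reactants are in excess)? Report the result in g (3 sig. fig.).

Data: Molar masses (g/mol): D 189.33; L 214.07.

n(D) = 6720 / 189.33 = 35.49 mol
n(L) = (1/3) × 35.49 = 11.83 mol
mass = 11.83 × 214.07 = 2532 g

2530 g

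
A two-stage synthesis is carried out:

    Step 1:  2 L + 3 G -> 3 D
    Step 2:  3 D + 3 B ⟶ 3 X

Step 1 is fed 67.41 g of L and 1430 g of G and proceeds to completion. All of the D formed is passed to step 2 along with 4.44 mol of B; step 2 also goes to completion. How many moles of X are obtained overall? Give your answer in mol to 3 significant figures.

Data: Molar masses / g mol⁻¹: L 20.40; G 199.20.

Step 1:
n(L) = 67.41 / 20.40 = 3.304 mol
n(G) = 1430 / 199.20 = 7.179 mol
n/ν for L = 3.304/2 = 1.652
n/ν for G = 7.179/3 = 2.393
Smallest n/ν is L → limiting reagent.
n(D) produced = (3/2) × 3.304 = 4.956 mol
Step 2:
n(D) available = 4.956 mol
n(B) = 4.440 mol
n/ν for D = 4.956/3 = 1.652
n/ν for B = 4.440/3 = 1.480
Smallest n/ν is B → limiting reagent.
n(X) = (3/3) × 4.440 = 4.440 mol

4.44 mol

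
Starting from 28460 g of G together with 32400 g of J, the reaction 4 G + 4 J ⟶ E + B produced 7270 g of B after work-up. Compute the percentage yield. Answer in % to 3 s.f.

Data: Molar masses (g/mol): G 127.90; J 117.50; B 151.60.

86.2 %

n(G) = 28460 / 127.90 = 222.5 mol
n(J) = 32400 / 117.50 = 275.7 mol
n/ν for G = 222.5/4 = 55.63
n/ν for J = 275.7/4 = 68.93
Smallest n/ν is G → limiting reagent.
theoretical n(B) = (1/4) × 222.5 = 55.63 mol → 8434 g
% yield = 7270 / 8434 × 100 = 86.20 %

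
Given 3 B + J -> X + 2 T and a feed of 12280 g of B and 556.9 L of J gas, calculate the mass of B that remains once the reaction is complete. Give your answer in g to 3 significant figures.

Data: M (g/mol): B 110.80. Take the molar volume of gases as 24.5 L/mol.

n(B) = 12280 / 110.80 = 110.8 mol
n(J) = 556.9 / 24.5 = 22.73 mol
n/ν for B = 110.8/3 = 36.93
n/ν for J = 22.73/1 = 22.73
Smallest n/ν is J → limiting reagent.
B consumed = (3/1) × 22.73 = 68.19 mol
B remaining = 110.8 − 68.19 = 42.61 mol
mass = 42.61 × 110.80 = 4721 g

4720 g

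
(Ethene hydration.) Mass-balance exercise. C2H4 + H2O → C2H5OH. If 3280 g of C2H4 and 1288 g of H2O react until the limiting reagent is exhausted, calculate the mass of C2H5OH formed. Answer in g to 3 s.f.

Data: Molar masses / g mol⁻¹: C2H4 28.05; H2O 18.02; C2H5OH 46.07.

3290 g

n(C2H4) = 3280 / 28.05 = 116.9 mol
n(H2O) = 1288 / 18.02 = 71.48 mol
n/ν for C2H4 = 116.9/1 = 116.9
n/ν for H2O = 71.48/1 = 71.48
Smallest n/ν is H2O → limiting reagent.
n(C2H5OH) = (1/1) × 71.48 = 71.48 mol
mass = 71.48 × 46.07 = 3293 g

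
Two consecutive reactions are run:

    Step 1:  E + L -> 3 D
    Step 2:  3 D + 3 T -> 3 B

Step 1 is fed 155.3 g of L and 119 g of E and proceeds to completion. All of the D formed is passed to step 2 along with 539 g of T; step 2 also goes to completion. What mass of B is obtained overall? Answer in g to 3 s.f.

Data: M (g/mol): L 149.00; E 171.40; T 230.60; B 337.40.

703 g

Step 1:
n(L) = 155.3 / 149.00 = 1.042 mol
n(E) = 119.0 / 171.40 = 0.6943 mol
n/ν for L = 1.042/1 = 1.042
n/ν for E = 0.6943/1 = 0.6943
Smallest n/ν is E → limiting reagent.
n(D) produced = (3/1) × 0.6943 = 2.083 mol
Step 2:
n(D) available = 2.083 mol
n(T) = 539.0 / 230.60 = 2.337 mol
n/ν for D = 2.083/3 = 0.6943
n/ν for T = 2.337/3 = 0.7790
Smallest n/ν is D → limiting reagent.
n(B) = (3/3) × 2.083 = 2.083 mol
mass = 2.083 × 337.40 = 702.8 g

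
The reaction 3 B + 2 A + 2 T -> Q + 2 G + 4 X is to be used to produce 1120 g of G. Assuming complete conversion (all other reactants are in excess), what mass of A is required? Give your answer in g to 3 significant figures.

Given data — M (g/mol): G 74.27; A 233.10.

3520 g

n(G) = 1120 / 74.27 = 15.08 mol
n(A) = (2/2) × 15.08 = 15.08 mol
mass = 15.08 × 233.10 = 3515 g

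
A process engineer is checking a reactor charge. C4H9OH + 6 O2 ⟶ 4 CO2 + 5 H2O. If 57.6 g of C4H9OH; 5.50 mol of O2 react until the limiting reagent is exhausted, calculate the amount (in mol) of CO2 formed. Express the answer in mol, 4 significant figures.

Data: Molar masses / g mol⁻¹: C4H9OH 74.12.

3.108 mol

n(C4H9OH) = 57.60 / 74.12 = 0.7771 mol
n(O2) = 5.500 mol
n/ν → C4H9OH: 0.7771, O2: 0.9167; C4H9OH is limiting.
n(CO2) = (4/1) × 0.7771 = 3.108 mol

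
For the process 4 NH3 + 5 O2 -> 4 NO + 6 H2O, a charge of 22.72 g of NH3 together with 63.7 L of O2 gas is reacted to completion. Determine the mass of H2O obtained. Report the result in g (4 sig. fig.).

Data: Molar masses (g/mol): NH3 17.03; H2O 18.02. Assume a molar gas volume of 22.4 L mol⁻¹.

36.06 g

n(NH3) = 22.72 / 17.03 = 1.334 mol
n(O2) = 63.70 / 22.4 = 2.844 mol
n/ν for NH3 = 1.334/4 = 0.3335
n/ν for O2 = 2.844/5 = 0.5688
Smallest n/ν is NH3 → limiting reagent.
n(H2O) = (6/4) × 1.334 = 2.001 mol
mass = 2.001 × 18.02 = 36.06 g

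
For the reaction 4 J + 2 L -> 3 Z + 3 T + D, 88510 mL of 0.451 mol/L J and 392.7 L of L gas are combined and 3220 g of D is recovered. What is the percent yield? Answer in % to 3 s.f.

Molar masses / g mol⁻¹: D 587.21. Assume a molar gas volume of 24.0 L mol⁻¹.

67.0 %

n(J) = 0.451 × 88510/1000 = 39.92 mol
n(L) = 392.7 / 24.0 = 16.36 mol
n/ν → J: 9.980, L: 8.180; L is limiting.
theoretical n(D) = (1/2) × 16.36 = 8.180 mol → 4803 g
% yield = 3220 / 4803 × 100 = 67.04 %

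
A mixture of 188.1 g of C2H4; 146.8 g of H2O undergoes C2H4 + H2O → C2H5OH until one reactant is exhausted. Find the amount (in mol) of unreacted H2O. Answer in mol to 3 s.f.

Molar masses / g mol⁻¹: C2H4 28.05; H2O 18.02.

1.44 mol

n(C2H4) = 188.1 / 28.05 = 6.706 mol
n(H2O) = 146.8 / 18.02 = 8.147 mol
n/ν → C2H4: 6.706, H2O: 8.147; C2H4 is limiting.
H2O consumed = (1/1) × 6.706 = 6.706 mol
H2O remaining = 8.147 − 6.706 = 1.441 mol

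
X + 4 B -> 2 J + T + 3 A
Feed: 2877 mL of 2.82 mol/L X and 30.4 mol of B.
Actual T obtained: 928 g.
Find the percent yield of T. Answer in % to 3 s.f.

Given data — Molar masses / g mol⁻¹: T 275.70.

n(X) = 2.82 × 2877/1000 = 8.113 mol
n(B) = 30.40 mol
n/ν for X = 8.113/1 = 8.113
n/ν for B = 30.40/4 = 7.600
Smallest n/ν is B → limiting reagent.
theoretical n(T) = (1/4) × 30.40 = 7.600 mol → 2095 g
% yield = 928 / 2095 × 100 = 44.30 %

44.3 %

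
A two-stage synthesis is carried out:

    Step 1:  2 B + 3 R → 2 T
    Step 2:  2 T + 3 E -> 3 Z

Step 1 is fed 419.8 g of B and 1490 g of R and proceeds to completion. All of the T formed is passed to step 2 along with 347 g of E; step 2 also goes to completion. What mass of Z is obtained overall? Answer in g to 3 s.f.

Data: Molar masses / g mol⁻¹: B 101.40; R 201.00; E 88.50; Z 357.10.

Step 1:
n(B) = 419.8 / 101.40 = 4.140 mol
n(R) = 1490 / 201.00 = 7.413 mol
n/ν for B = 4.140/2 = 2.070
n/ν for R = 7.413/3 = 2.471
Smallest n/ν is B → limiting reagent.
n(T) produced = (2/2) × 4.140 = 4.140 mol
Step 2:
n(T) available = 4.140 mol
n(E) = 347.0 / 88.50 = 3.921 mol
n/ν for T = 4.140/2 = 2.070
n/ν for E = 3.921/3 = 1.307
Smallest n/ν is E → limiting reagent.
n(Z) = (3/3) × 3.921 = 3.921 mol
mass = 3.921 × 357.10 = 1400 g

1400 g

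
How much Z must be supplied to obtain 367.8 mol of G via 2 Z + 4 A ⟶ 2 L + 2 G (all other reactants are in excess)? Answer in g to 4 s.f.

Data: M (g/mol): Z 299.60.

n(G) = 367.8 mol
n(Z) = (2/2) × 367.8 = 367.8 mol
mass = 367.8 × 299.60 = 110200 g

110200 g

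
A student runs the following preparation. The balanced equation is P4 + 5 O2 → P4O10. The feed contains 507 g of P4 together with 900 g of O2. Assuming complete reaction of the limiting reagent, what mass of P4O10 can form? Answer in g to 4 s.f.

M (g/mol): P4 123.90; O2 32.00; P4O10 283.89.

1162 g

n(P4) = 507.0 / 123.90 = 4.092 mol
n(O2) = 900.0 / 32.00 = 28.13 mol
n/ν → P4: 4.092, O2: 5.626; P4 is limiting.
n(P4O10) = (1/1) × 4.092 = 4.092 mol
mass = 4.092 × 283.89 = 1162 g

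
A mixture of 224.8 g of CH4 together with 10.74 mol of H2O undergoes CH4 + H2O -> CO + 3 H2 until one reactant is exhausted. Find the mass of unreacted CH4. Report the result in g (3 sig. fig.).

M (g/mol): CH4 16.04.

n(CH4) = 224.8 / 16.04 = 14.01 mol
n(H2O) = 10.74 mol
n/ν → CH4: 14.01, H2O: 10.74; H2O is limiting.
CH4 consumed = (1/1) × 10.74 = 10.74 mol
CH4 remaining = 14.01 − 10.74 = 3.270 mol
mass = 3.270 × 16.04 = 52.45 g

52.5 g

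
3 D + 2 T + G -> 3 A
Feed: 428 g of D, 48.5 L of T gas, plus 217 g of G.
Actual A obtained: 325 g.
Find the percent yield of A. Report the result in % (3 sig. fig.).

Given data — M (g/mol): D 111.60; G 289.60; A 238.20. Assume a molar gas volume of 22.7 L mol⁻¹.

n(D) = 428.0 / 111.60 = 3.835 mol
n(T) = 48.50 / 22.7 = 2.137 mol
n(G) = 217.0 / 289.60 = 0.7493 mol
n/ν → D: 1.278, T: 1.069, G: 0.7493; G is limiting.
theoretical n(A) = (3/1) × 0.7493 = 2.248 mol → 535.5 g
% yield = 325 / 535.5 × 100 = 60.69 %

60.7 %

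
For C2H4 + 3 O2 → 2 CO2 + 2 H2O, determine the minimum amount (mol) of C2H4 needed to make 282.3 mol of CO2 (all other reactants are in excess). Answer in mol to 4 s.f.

141.2 mol

n(CO2) = 282.3 mol
n(C2H4) = (1/2) × 282.3 = 141.2 mol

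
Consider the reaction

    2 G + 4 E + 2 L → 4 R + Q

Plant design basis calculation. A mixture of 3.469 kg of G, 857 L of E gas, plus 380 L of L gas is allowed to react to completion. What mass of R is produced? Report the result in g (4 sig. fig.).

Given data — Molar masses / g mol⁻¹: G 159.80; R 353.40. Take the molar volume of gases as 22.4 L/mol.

11990 g

n(G) = 3.469×1000 / 159.80 = 21.71 mol
n(E) = 857.0 / 22.4 = 38.26 mol
n(L) = 380.0 / 22.4 = 16.96 mol
n/ν → G: 10.86, E: 9.565, L: 8.480; L is limiting.
n(R) = (4/2) × 16.96 = 33.92 mol
mass = 33.92 × 353.40 = 11990 g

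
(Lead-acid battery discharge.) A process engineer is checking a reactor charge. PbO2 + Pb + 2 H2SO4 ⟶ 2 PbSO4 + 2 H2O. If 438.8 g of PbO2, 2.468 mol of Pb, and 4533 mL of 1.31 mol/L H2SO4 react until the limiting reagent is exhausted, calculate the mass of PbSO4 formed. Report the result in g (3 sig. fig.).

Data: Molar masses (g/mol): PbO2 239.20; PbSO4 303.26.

n(PbO2) = 438.8 / 239.20 = 1.834 mol
n(Pb) = 2.468 mol
n(H2SO4) = 1.31 × 4533/1000 = 5.938 mol
n/ν for PbO2 = 1.834/1 = 1.834
n/ν for Pb = 2.468/1 = 2.468
n/ν for H2SO4 = 5.938/2 = 2.969
Smallest n/ν is PbO2 → limiting reagent.
n(PbSO4) = (2/1) × 1.834 = 3.668 mol
mass = 3.668 × 303.26 = 1112 g

1110 g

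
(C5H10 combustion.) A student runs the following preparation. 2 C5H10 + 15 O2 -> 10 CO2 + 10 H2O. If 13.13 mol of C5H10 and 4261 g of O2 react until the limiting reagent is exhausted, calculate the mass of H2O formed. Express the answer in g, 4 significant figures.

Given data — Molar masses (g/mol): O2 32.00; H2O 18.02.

n(C5H10) = 13.13 mol
n(O2) = 4261 / 32.00 = 133.2 mol
n/ν → C5H10: 6.565, O2: 8.880; C5H10 is limiting.
n(H2O) = (10/2) × 13.13 = 65.65 mol
mass = 65.65 × 18.02 = 1183 g

1183 g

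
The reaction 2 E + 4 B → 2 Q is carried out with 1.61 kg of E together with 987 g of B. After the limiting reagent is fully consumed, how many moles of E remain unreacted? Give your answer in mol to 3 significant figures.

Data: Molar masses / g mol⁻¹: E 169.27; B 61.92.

n(E) = 1.610×1000 / 169.27 = 9.511 mol
n(B) = 987.0 / 61.92 = 15.94 mol
n/ν → E: 4.756, B: 3.985; B is limiting.
E consumed = (2/4) × 15.94 = 7.970 mol
E remaining = 9.511 − 7.970 = 1.541 mol

1.54 mol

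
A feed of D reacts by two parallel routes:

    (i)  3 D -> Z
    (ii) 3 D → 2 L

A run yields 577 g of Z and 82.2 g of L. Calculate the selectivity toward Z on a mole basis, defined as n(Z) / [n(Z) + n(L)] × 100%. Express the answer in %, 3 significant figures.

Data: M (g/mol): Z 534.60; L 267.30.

n(Z) = 577 / 534.60 = 1.079 mol
n(L) = 82.2 / 267.30 = 0.3075 mol
selectivity = 1.079/(1.079+0.3075) × 100 = 77.82 %

77.8 %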